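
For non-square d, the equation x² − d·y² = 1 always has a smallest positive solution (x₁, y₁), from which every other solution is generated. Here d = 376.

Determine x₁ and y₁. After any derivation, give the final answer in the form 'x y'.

d=376: √d = [19; 2,1,1,3,1,…,1,2,38] (ℓ=16, even), read p_15/q_15
k=0  a_k=19  p_k/q_k = 19/1
…
k=2  a_k=1  p_k/q_k = 58/3
k=3  a_k=1  p_k/q_k = 97/5
k=4  a_k=3  p_k/q_k = 349/18
k=5  a_k=1  p_k/q_k = 446/23
k=6  a_k=2  p_k/q_k = 1241/64
k=7  a_k=2  p_k/q_k = 2928/151
k=8  a_k=4  p_k/q_k = 12953/668
…
k=10  a_k=2  p_k/q_k = 70621/3642
…
k=12  a_k=3  p_k/q_k = 368986/19029
k=13  a_k=1  p_k/q_k = 468441/24158
k=14  a_k=1  p_k/q_k = 837427/43187
k=15  a_k=2  p_k/q_k = 2143295/110532
fundamental: x₁=2143295, y₁=110532  (since 4593713457025 − 376·12217323024 = 1)

2143295 110532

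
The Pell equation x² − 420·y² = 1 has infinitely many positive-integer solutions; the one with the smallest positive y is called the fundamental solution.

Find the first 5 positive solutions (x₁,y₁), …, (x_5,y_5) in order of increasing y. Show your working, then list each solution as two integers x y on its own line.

√420 = [20; 2,40, …], period ℓ=2 (even) → k=1
k=0  a_k=20  p_k/q_k = 20/1
k=1  a_k=2  p_k/q_k = 41/2
fundamental: x₁=41, y₁=2  (since 1681 − 420·4 = 1)
k=2:  x_2 = 41·41+420·2·2 = 3361,  y_2 = 41·2+2·41 = 164
k=3:  x_3 = 41·3361+420·2·164 = 275561,  y_3 = 41·164+2·3361 = 13446
k=4:  x_4 = 41·275561+420·2·13446 = 22592641,  y_4 = 41·13446+2·275561 = 1102408
k=5:  x_5 = 41·22592641+420·2·1102408 = 1852321001,  y_5 = 41·1102408+2·22592641 = 90384010

41 2
3361 164
275561 13446
22592641 1102408
1852321001 90384010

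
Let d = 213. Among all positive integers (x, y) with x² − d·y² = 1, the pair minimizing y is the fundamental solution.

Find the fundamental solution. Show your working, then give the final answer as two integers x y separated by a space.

194399 13320

√213 = [14; 1,1,2,6,1,8,1,6,2,1,1,28, …], period ℓ=12 (even) → k=11
k=0  a_k=14  p_k/q_k = 14/1
k=1  a_k=1  p_k/q_k = 15/1
k=2  a_k=1  p_k/q_k = 29/2
k=3  a_k=2  p_k/q_k = 73/5
k=4  a_k=6  p_k/q_k = 467/32
k=5  a_k=1  p_k/q_k = 540/37
…
k=7  a_k=1  p_k/q_k = 5327/365
…
k=9  a_k=2  p_k/q_k = 78825/5401
k=10  a_k=1  p_k/q_k = 115574/7919
k=11  a_k=1  p_k/q_k = 194399/13320
→ (194399, 13320).  Check: 194399²=37790971201, 213·13320²=37790971200, difference 1.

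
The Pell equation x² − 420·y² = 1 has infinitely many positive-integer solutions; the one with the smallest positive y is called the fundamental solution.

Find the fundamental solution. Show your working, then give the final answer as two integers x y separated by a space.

41 2

[20; 2,40] for √420; ℓ=2 ⇒ convergent index 1
step 0: (20, 1)  from 20·(1,0) + (0,1)
step 1: (41, 2)  from 2·(20,1) + (1,0)
(x₁, y₁) = (41, 2);  41² − 420·2² = 1 ✓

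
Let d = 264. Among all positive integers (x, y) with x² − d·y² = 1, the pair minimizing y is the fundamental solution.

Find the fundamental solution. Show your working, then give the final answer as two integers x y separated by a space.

65 4

√264 = [16; 4,32, …], period ℓ=2 (even) → k=1
k=0  a_k=16  p_k/q_k = 16/1
k=1  a_k=4  p_k/q_k = 65/4
fundamental: x₁=65, y₁=4  (since 4225 − 264·16 = 1)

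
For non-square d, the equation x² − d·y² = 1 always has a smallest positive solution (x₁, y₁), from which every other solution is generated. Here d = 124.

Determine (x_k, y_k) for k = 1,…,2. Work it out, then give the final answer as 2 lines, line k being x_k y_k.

[11; 7,2,1,1,1,…,2,7,22] for √124; ℓ=16 ⇒ convergent index 15
k=0  a_k=11  p_k/q_k = 11/1
…
k=5  a_k=1  p_k/q_k = 657/59
…
k=9  a_k=1  p_k/q_k = 17583/1579
…
k=14  a_k=2  p_k/q_k = 626251/56239
k=15  a_k=7  p_k/q_k = 4620799/414960
fundamental: x₁=4620799, y₁=414960  (since 21351783398401 − 124·172191801600 = 1)
k=2:  x_2 = 4620799·4620799+124·414960·414960 = 42703566796801,  y_2 = 4620799·414960+414960·4620799 = 3834893506080

4620799 414960
42703566796801 3834893506080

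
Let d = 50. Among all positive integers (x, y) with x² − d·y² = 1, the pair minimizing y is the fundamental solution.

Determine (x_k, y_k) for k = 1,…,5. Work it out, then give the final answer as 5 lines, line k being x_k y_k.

99 14
19601 2772
3880899 548842
768398401 108667944
152139002499 21515704070

d=50: √d = [7; 14] (ℓ=1, odd), read p_1/q_1
i=0: a=7 ⇒ p=7, q=1
i=1: a=14 ⇒ p=99, q=14
(x₁, y₁) = (99, 14);  99² − 50·14² = 1 ✓
k=2:  x_2 = 99·99+50·14·14 = 19601,  y_2 = 99·14+14·99 = 2772
k=3:  x_3 = 99·19601+50·14·2772 = 3880899,  y_3 = 99·2772+14·19601 = 548842
k=4:  x_4 = 99·3880899+50·14·548842 = 768398401,  y_4 = 99·548842+14·3880899 = 108667944
k=5:  x_5 = 99·768398401+50·14·108667944 = 152139002499,  y_5 = 99·108667944+14·768398401 = 21515704070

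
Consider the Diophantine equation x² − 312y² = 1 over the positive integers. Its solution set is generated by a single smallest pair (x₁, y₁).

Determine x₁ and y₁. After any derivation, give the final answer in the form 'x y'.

√312 → a₀=17, period (1,1,1,34); ℓ=4 even so k=3
a_0=17:  p_0=17·1+0=17,  q_0=17·0+1=1
a_1=1:  p_1=1·17+1=18,  q_1=1·1+0=1
a_2=1:  p_2=1·18+17=35,  q_2=1·1+1=2
a_3=1:  p_3=1·35+18=53,  q_3=1·2+1=3
→ (53, 3).  Check: 53²=2809, 312·3²=2808, difference 1.

53 3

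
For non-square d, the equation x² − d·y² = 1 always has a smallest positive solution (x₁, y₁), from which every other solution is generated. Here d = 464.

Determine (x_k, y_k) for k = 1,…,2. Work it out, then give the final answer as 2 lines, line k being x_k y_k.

9801 455
192119201 8918910

√464 → a₀=21, period (1,1,5,1,1,1,5,1,1,42); ℓ=10 even so k=9
step 0: (21, 1)  from 21·(1,0) + (0,1)
…
step 3: (237, 11)  from 5·(43,2) + (22,1)
…
step 5: (517, 24)  from 1·(280,13) + (237,11)
step 6: (797, 37)  from 1·(517,24) + (280,13)
step 7: (4502, 209)  from 5·(797,37) + (517,24)
step 8: (5299, 246)  from 1·(4502,209) + (797,37)
step 9: (9801, 455)  from 1·(5299,246) + (4502,209)
→ (9801, 455).  Check: 9801²=96059601, 464·455²=96059600, difference 1.
n=2: (9801,455)∘(9801,455) = (9801·9801+464·455·455, 9801·455+455·9801) = (192119201,8918910)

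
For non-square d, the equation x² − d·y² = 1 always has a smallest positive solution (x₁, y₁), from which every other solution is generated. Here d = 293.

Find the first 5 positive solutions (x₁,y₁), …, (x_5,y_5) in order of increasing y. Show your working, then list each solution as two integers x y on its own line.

√293 = [17; 8,1,1,8,34, …], period ℓ=5 (odd) → k=9
step 0: (17, 1)  from 17·(1,0) + (0,1)
step 1: (137, 8)  from 8·(17,1) + (1,0)
step 2: (154, 9)  from 1·(137,8) + (17,1)
step 3: (291, 17)  from 1·(154,9) + (137,8)
step 4: (2482, 145)  from 8·(291,17) + (154,9)
…
step 6: (679914, 39721)  from 8·(84679,4947) + (2482,145)
step 7: (764593, 44668)  from 1·(679914,39721) + (84679,4947)
step 8: (1444507, 84389)  from 1·(764593,44668) + (679914,39721)
step 9: (12320649, 719780)  from 8·(1444507,84389) + (764593,44668)
fundamental: x₁=12320649, y₁=719780  (since 151798391781201 − 293·518083248400 = 1)
(x_2, y_2) = (12320649·12320649 + 293·719780·719780, 12320649·719780 + 719780·12320649) = (303596783562401, 17736313474440)
(x_3, y_3) = (12320649·303596783562401 + 293·719780·17736313474440, 12320649·17736313474440 + 719780·303596783562401) = (7481018815602612315849, 437045785745090703340)
(x_4, y_4) = (12320649·7481018815602612315849 + 293·719780·437045785745090703340, 12320649·437045785745090703340 + 719780·7481018815602612315849) = (184342013978870716056521769601, 10769375446188914321717060880)
(x_5, y_5) = (12320649·184342013978870716056521769601 + 293·719780·10769375446188914321717060880, 12320649·10769375446188914321717060880 + 719780·184342013978870716056521769601) = (4542426500373511536803322165613266249, 265371389643423565052112223737518900)

12320649 719780
303596783562401 17736313474440
7481018815602612315849 437045785745090703340
184342013978870716056521769601 10769375446188914321717060880
4542426500373511536803322165613266249 265371389643423565052112223737518900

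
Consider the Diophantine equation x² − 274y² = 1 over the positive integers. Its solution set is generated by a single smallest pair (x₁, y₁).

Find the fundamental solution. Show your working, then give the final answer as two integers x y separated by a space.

3959299 239190

√274 → a₀=16, period (1,1,4,4,1,1,32); ℓ=7 odd so k=13
k=0  a_k=16  p_k/q_k = 16/1
k=1  a_k=1  p_k/q_k = 17/1
k=2  a_k=1  p_k/q_k = 33/2
k=3  a_k=4  p_k/q_k = 149/9
…
k=6  a_k=1  p_k/q_k = 1407/85
k=7  a_k=32  p_k/q_k = 45802/2767
k=8  a_k=1  p_k/q_k = 47209/2852
k=9  a_k=1  p_k/q_k = 93011/5619
k=10  a_k=4  p_k/q_k = 419253/25328
k=11  a_k=4  p_k/q_k = 1770023/106931
k=12  a_k=1  p_k/q_k = 2189276/132259
k=13  a_k=1  p_k/q_k = 3959299/239190
fundamental: x₁=3959299, y₁=239190  (since 15676048571401 − 274·57211856100 = 1)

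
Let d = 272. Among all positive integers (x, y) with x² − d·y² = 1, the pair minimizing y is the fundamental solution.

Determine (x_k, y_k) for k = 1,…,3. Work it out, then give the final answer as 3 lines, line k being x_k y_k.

33 2
2177 132
143649 8710

√272 = [16; 2,32, …], period ℓ=2 (even) → k=1
a_0=16:  p_0=16·1+0=16,  q_0=16·0+1=1
a_1=2:  p_1=2·16+1=33,  q_1=2·1+0=2
→ (33, 2).  Check: 33²=1089, 272·2²=1088, difference 1.
(x_2, y_2) = (33·33 + 272·2·2, 33·2 + 2·33) = (2177, 132)
(x_3, y_3) = (33·2177 + 272·2·132, 33·132 + 2·2177) = (143649, 8710)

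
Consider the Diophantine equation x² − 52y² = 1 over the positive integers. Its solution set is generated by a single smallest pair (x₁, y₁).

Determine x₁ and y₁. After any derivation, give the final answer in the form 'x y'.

√52 → a₀=7, period (4,1,2,1,4,14); ℓ=6 even so k=5
step 0: (7, 1)  from 7·(1,0) + (0,1)
…
step 4: (137, 19)  from 1·(101,14) + (36,5)
step 5: (649, 90)  from 4·(137,19) + (101,14)
fundamental: x₁=649, y₁=90  (since 421201 − 52·8100 = 1)

649 90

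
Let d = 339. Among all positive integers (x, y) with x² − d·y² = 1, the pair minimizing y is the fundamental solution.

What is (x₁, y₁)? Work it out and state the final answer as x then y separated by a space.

97970 5321

d=339: √d = [18; 2,2,2,1,17,1,2,2,2,36] (ℓ=10, even), read p_9/q_9
step 0: (18, 1)  from 18·(1,0) + (0,1)
…
step 4: (313, 17)  from 1·(221,12) + (92,5)
…
step 8: (40359, 2192)  from 2·(17252,937) + (5855,318)
step 9: (97970, 5321)  from 2·(40359,2192) + (17252,937)
→ (97970, 5321).  Check: 97970²=9598120900, 339·5321²=9598120899, difference 1.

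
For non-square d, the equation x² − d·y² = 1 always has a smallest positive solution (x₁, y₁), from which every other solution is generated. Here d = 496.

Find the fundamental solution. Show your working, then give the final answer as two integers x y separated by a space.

4620799 207480

[22; 3,1,2,4,1,…,1,3,44] for √496; ℓ=16 ⇒ convergent index 15
i=0: a=22 ⇒ p=22, q=1
…
i=7: a=2 ⇒ p=6080, q=273
…
i=10: a=1 ⇒ p=49709, q=2232
…
i=13: a=2 ⇒ p=863293, q=38763
i=14: a=1 ⇒ p=1252502, q=56239
i=15: a=3 ⇒ p=4620799, q=207480
→ (4620799, 207480).  Check: 4620799²=21351783398401, 496·207480²=21351783398400, difference 1.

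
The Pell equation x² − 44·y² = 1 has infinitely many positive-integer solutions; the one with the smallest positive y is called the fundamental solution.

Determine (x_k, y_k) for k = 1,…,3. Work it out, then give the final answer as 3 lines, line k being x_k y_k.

199 30
79201 11940
31521799 4752090

√44 = [6; 1,1,1,2,1,1,1,12, …], period ℓ=8 (even) → k=7
k=0  a_k=6  p_k/q_k = 6/1
k=1  a_k=1  p_k/q_k = 7/1
k=2  a_k=1  p_k/q_k = 13/2
k=3  a_k=1  p_k/q_k = 20/3
…
k=5  a_k=1  p_k/q_k = 73/11
k=6  a_k=1  p_k/q_k = 126/19
k=7  a_k=1  p_k/q_k = 199/30
(x₁, y₁) = (199, 30);  199² − 44·30² = 1 ✓
n=2: (199,30)∘(199,30) = (199·199+44·30·30, 199·30+30·199) = (79201,11940)
n=3: (79201,11940)∘(199,30) = (199·79201+44·30·11940, 199·11940+30·79201) = (31521799,4752090)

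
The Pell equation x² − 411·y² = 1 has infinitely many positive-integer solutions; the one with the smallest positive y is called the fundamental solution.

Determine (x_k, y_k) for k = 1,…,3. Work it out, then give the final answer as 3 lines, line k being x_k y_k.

49730 2453
4946145799 243975380
491943661118810 24265791292347

√411 → a₀=20, period (3,1,1,1,19,1,1,1,3,40); ℓ=10 even so k=9
i=0: a=20 ⇒ p=20, q=1
i=1: a=3 ⇒ p=61, q=3
i=2: a=1 ⇒ p=81, q=4
i=3: a=1 ⇒ p=142, q=7
i=4: a=1 ⇒ p=223, q=11
i=5: a=19 ⇒ p=4379, q=216
i=6: a=1 ⇒ p=4602, q=227
i=7: a=1 ⇒ p=8981, q=443
i=8: a=1 ⇒ p=13583, q=670
i=9: a=3 ⇒ p=49730, q=2453
fundamental: x₁=49730, y₁=2453  (since 2473072900 − 411·6017209 = 1)
(x_2, y_2) = (49730·49730 + 411·2453·2453, 49730·2453 + 2453·49730) = (4946145799, 243975380)
(x_3, y_3) = (49730·4946145799 + 411·2453·243975380, 49730·243975380 + 2453·4946145799) = (491943661118810, 24265791292347)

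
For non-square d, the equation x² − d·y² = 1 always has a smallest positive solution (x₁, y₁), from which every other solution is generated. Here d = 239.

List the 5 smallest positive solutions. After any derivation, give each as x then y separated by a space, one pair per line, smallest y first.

6195120 400729
76759023628799 4965128484960
951062724926484326640 61519133559490389671
11783895416893046404284364801 762236829394135240588726080
146005292350203948217495381647615600 9444297253032328704218497935069529

√239 = [15; 2,5,1,2,4,15,4,2,1,5,2,30, …], period ℓ=12 (even) → k=11
i=0: a=15 ⇒ p=15, q=1
i=1: a=2 ⇒ p=31, q=2
i=2: a=5 ⇒ p=170, q=11
…
i=5: a=4 ⇒ p=2489, q=161
i=6: a=15 ⇒ p=37907, q=2452
…
i=9: a=1 ⇒ p=500258, q=32359
i=10: a=5 ⇒ p=2847431, q=184185
i=11: a=2 ⇒ p=6195120, q=400729
fundamental: x₁=6195120, y₁=400729  (since 38379511814400 − 239·160583731441 = 1)
k=2:  x_2 = 6195120·6195120+239·400729·400729 = 76759023628799,  y_2 = 6195120·400729+400729·6195120 = 4965128484960
k=3:  x_3 = 6195120·76759023628799+239·400729·4965128484960 = 951062724926484326640,  y_3 = 6195120·4965128484960+400729·76759023628799 = 61519133559490389671
k=4:  x_4 = 6195120·951062724926484326640+239·400729·61519133559490389671 = 11783895416893046404284364801,  y_4 = 6195120·61519133559490389671+400729·951062724926484326640 = 762236829394135240588726080
k=5:  x_5 = 6195120·11783895416893046404284364801+239·400729·762236829394135240588726080 = 146005292350203948217495381647615600,  y_5 = 6195120·762236829394135240588726080+400729·11783895416893046404284364801 = 9444297253032328704218497935069529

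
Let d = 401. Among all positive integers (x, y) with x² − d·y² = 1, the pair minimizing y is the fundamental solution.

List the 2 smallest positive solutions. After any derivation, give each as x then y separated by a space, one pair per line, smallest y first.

[20; 40] for √401; ℓ=1 ⇒ convergent index 1
a_0=20:  p_0=20·1+0=20,  q_0=20·0+1=1
a_1=40:  p_1=40·20+1=801,  q_1=40·1+0=40
→ (801, 40).  Check: 801²=641601, 401·40²=641600, difference 1.
n=2: (801,40)∘(801,40) = (801·801+401·40·40, 801·40+40·801) = (1283201,64080)

801 40
1283201 64080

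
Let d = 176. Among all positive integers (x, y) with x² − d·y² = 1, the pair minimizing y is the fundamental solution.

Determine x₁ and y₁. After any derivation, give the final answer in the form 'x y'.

[13; 3,1,3,26] for √176; ℓ=4 ⇒ convergent index 3
k=0  a_k=13  p_k/q_k = 13/1
…
k=2  a_k=1  p_k/q_k = 53/4
k=3  a_k=3  p_k/q_k = 199/15
fundamental: x₁=199, y₁=15  (since 39601 − 176·225 = 1)

199 15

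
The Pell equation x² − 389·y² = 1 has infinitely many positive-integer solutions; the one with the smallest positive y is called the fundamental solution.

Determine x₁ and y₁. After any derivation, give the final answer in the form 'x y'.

√389 = [19; 1,2,1,1,1,1,2,1,38, …], period ℓ=9 (odd) → k=17
i=0: a=19 ⇒ p=19, q=1
i=1: a=1 ⇒ p=20, q=1
i=2: a=2 ⇒ p=59, q=3
i=3: a=1 ⇒ p=79, q=4
i=4: a=1 ⇒ p=138, q=7
i=5: a=1 ⇒ p=217, q=11
i=6: a=1 ⇒ p=355, q=18
i=7: a=2 ⇒ p=927, q=47
i=8: a=1 ⇒ p=1282, q=65
i=9: a=38 ⇒ p=49643, q=2517
i=10: a=1 ⇒ p=50925, q=2582
…
i=12: a=1 ⇒ p=202418, q=10263
i=13: a=1 ⇒ p=353911, q=17944
…
i=15: a=1 ⇒ p=910240, q=46151
i=16: a=2 ⇒ p=2376809, q=120509
i=17: a=1 ⇒ p=3287049, q=166660
(x₁, y₁) = (3287049, 166660);  3287049² − 389·166660² = 1 ✓

3287049 166660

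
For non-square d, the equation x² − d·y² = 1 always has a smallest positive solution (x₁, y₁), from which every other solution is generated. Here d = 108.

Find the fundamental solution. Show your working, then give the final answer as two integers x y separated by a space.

√108 → a₀=10, period (2,1,1,4,1,1,2,20); ℓ=8 even so k=7
i=0: a=10 ⇒ p=10, q=1
i=1: a=2 ⇒ p=21, q=2
…
i=4: a=4 ⇒ p=239, q=23
…
i=6: a=1 ⇒ p=530, q=51
i=7: a=2 ⇒ p=1351, q=130
→ (1351, 130).  Check: 1351²=1825201, 108·130²=1825200, difference 1.

1351 130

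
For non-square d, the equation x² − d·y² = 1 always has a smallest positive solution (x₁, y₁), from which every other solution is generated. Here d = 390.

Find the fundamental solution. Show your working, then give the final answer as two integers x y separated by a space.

[19; 1,2,1,38] for √390; ℓ=4 ⇒ convergent index 3
i=0: a=19 ⇒ p=19, q=1
…
i=2: a=2 ⇒ p=59, q=3
i=3: a=1 ⇒ p=79, q=4
fundamental: x₁=79, y₁=4  (since 6241 − 390·16 = 1)

79 4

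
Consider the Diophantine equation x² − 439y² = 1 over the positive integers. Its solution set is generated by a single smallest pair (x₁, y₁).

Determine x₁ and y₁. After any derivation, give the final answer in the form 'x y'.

440 21

[20; 1,19,1,40] for √439; ℓ=4 ⇒ convergent index 3
a_0=20:  p_0=20·1+0=20,  q_0=20·0+1=1
a_1=1:  p_1=1·20+1=21,  q_1=1·1+0=1
a_2=19:  p_2=19·21+20=419,  q_2=19·1+1=20
a_3=1:  p_3=1·419+21=440,  q_3=1·20+1=21
fundamental: x₁=440, y₁=21  (since 193600 − 439·441 = 1)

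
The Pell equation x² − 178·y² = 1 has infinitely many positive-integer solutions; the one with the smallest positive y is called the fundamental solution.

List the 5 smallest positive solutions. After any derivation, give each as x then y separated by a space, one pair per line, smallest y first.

1601 120
5126401 384240
16414734401 1230336360
52559974425601 3939536640480
168297021696040001 12614395092480600

d=178: √d = [13; 2,1,12,1,2,26] (ℓ=6, even), read p_5/q_5
i=0: a=13 ⇒ p=13, q=1
…
i=3: a=12 ⇒ p=507, q=38
i=4: a=1 ⇒ p=547, q=41
i=5: a=2 ⇒ p=1601, q=120
fundamental: x₁=1601, y₁=120  (since 2563201 − 178·14400 = 1)
(1601+120√178)^2 = 5126401 + 384240√178
(1601+120√178)^3 = 16414734401 + 1230336360√178
(1601+120√178)^4 = 52559974425601 + 3939536640480√178
(1601+120√178)^5 = 168297021696040001 + 12614395092480600√178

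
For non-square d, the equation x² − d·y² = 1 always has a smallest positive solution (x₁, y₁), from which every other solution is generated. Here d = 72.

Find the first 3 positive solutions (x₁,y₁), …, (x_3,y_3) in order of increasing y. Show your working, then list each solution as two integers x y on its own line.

√72 → a₀=8, period (2,16); ℓ=2 even so k=1
a_0=8:  p_0=8·1+0=8,  q_0=8·0+1=1
a_1=2:  p_1=2·8+1=17,  q_1=2·1+0=2
→ (17, 2).  Check: 17²=289, 72·2²=288, difference 1.
(17+2√72)^2 = 577 + 68√72
(17+2√72)^3 = 19601 + 2310√72

17 2
577 68
19601 2310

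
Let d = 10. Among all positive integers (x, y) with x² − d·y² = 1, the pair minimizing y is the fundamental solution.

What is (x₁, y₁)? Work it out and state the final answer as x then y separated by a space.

19 6

√10 = [3; 6, …], period ℓ=1 (odd) → k=1
k=0  a_k=3  p_k/q_k = 3/1
k=1  a_k=6  p_k/q_k = 19/6
→ (19, 6).  Check: 19²=361, 10·6²=360, difference 1.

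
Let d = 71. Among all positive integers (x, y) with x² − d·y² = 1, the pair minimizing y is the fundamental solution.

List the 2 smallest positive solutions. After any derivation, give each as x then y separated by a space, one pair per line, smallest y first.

√71 → a₀=8, period (2,2,1,7,1,2,2,16); ℓ=8 even so k=7
step 0: (8, 1)  from 8·(1,0) + (0,1)
…
step 2: (42, 5)  from 2·(17,2) + (8,1)
…
step 5: (514, 61)  from 1·(455,54) + (59,7)
step 6: (1483, 176)  from 2·(514,61) + (455,54)
step 7: (3480, 413)  from 2·(1483,176) + (514,61)
→ (3480, 413).  Check: 3480²=12110400, 71·413²=12110399, difference 1.
k=2:  x_2 = 3480·3480+71·413·413 = 24220799,  y_2 = 3480·413+413·3480 = 2874480

3480 413
24220799 2874480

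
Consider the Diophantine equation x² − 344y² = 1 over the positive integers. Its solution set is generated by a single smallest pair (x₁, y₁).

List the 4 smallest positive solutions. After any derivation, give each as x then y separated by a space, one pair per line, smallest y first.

10405 561
216528049 11674410
4505948689285 242944471539
93768792007492801 5055674441052180

[18; 1,1,4,1,3,1,4,1,1,36] for √344; ℓ=10 ⇒ convergent index 9
k=0  a_k=18  p_k/q_k = 18/1
k=1  a_k=1  p_k/q_k = 19/1
k=2  a_k=1  p_k/q_k = 37/2
k=3  a_k=4  p_k/q_k = 167/9
k=4  a_k=1  p_k/q_k = 204/11
…
k=6  a_k=1  p_k/q_k = 983/53
k=7  a_k=4  p_k/q_k = 4711/254
k=8  a_k=1  p_k/q_k = 5694/307
k=9  a_k=1  p_k/q_k = 10405/561
(x₁, y₁) = (10405, 561);  10405² − 344·561² = 1 ✓
(x_2, y_2) = (10405·10405 + 344·561·561, 10405·561 + 561·10405) = (216528049, 11674410)
(x_3, y_3) = (10405·216528049 + 344·561·11674410, 10405·11674410 + 561·216528049) = (4505948689285, 242944471539)
(x_4, y_4) = (10405·4505948689285 + 344·561·242944471539, 10405·242944471539 + 561·4505948689285) = (93768792007492801, 5055674441052180)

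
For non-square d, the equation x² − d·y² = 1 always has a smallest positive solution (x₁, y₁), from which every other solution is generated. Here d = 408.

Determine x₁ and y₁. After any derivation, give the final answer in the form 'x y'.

d=408: √d = [20; 5,40] (ℓ=2, even), read p_1/q_1
k=0  a_k=20  p_k/q_k = 20/1
k=1  a_k=5  p_k/q_k = 101/5
fundamental: x₁=101, y₁=5  (since 10201 − 408·25 = 1)

101 5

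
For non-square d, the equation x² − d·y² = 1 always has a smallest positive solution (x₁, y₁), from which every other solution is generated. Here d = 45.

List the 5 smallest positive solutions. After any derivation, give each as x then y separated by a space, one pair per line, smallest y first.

[6; 1,2,2,2,1,12] for √45; ℓ=6 ⇒ convergent index 5
step 0: (6, 1)  from 6·(1,0) + (0,1)
…
step 2: (20, 3)  from 2·(7,1) + (6,1)
…
step 4: (114, 17)  from 2·(47,7) + (20,3)
step 5: (161, 24)  from 1·(114,17) + (47,7)
(x₁, y₁) = (161, 24);  161² − 45·24² = 1 ✓
n=2: (161,24)∘(161,24) = (161·161+45·24·24, 161·24+24·161) = (51841,7728)
n=3: (51841,7728)∘(161,24) = (161·51841+45·24·7728, 161·7728+24·51841) = (16692641,2488392)
n=4: (16692641,2488392)∘(161,24) = (161·16692641+45·24·2488392, 161·2488392+24·16692641) = (5374978561,801254496)
n=5: (5374978561,801254496)∘(161,24) = (161·5374978561+45·24·801254496, 161·801254496+24·5374978561) = (1730726404001,258001459320)

161 24
51841 7728
16692641 2488392
5374978561 801254496
1730726404001 258001459320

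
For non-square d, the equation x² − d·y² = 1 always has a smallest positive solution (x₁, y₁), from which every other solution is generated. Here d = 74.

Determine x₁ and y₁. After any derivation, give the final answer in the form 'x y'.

3699 430

√74 → a₀=8, period (1,1,1,1,16); ℓ=5 odd so k=9
k=0  a_k=8  p_k/q_k = 8/1
…
k=2  a_k=1  p_k/q_k = 17/2
k=3  a_k=1  p_k/q_k = 26/3
k=4  a_k=1  p_k/q_k = 43/5
…
k=8  a_k=1  p_k/q_k = 2228/259
k=9  a_k=1  p_k/q_k = 3699/430
(x₁, y₁) = (3699, 430);  3699² − 74·430² = 1 ✓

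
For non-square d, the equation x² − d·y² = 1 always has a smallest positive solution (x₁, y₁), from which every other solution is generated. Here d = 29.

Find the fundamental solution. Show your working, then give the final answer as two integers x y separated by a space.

√29 = [5; 2,1,1,2,10, …], period ℓ=5 (odd) → k=9
step 0: (5, 1)  from 5·(1,0) + (0,1)
step 1: (11, 2)  from 2·(5,1) + (1,0)
…
step 3: (27, 5)  from 1·(16,3) + (11,2)
step 4: (70, 13)  from 2·(27,5) + (16,3)
step 5: (727, 135)  from 10·(70,13) + (27,5)
…
step 7: (2251, 418)  from 1·(1524,283) + (727,135)
step 8: (3775, 701)  from 1·(2251,418) + (1524,283)
step 9: (9801, 1820)  from 2·(3775,701) + (2251,418)
(x₁, y₁) = (9801, 1820);  9801² − 29·1820² = 1 ✓

9801 1820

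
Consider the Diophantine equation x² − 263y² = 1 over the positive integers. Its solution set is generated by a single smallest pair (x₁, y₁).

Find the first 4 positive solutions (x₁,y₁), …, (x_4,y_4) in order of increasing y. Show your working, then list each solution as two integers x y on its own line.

d=263: √d = [16; 4,1,1,1,1,15,1,1,1,1,4,32] (ℓ=12, even), read p_11/q_11
a_0=16:  p_0=16·1+0=16,  q_0=16·0+1=1
a_1=4:  p_1=4·16+1=65,  q_1=4·1+0=4
…
a_4=1:  p_4=1·146+81=227,  q_4=1·9+5=14
a_5=1:  p_5=1·227+146=373,  q_5=1·14+9=23
…
a_9=1:  p_9=1·12017+6195=18212,  q_9=1·741+382=1123
a_10=1:  p_10=1·18212+12017=30229,  q_10=1·1123+741=1864
a_11=4:  p_11=4·30229+18212=139128,  q_11=4·1864+1123=8579
(x₁, y₁) = (139128, 8579);  139128² − 263·8579² = 1 ✓
n=2: (139128,8579)∘(139128,8579) = (139128·139128+263·8579·8579, 139128·8579+8579·139128) = (38713200767,2387158224)
n=3: (38713200767,2387158224)∘(139128,8579) = (139128·38713200767+263·8579·2387158224, 139128·2387158224+8579·38713200767) = (10772180392483224,664241098768765)
n=4: (10772180392483224,664241098768765)∘(139128,8579) = (139128·10772180392483224+263·8579·664241098768765, 139128·664241098768765+8579·10772180392483224) = (2997423827252098776577,184829071176614315616)

139128 8579
38713200767 2387158224
10772180392483224 664241098768765
2997423827252098776577 184829071176614315616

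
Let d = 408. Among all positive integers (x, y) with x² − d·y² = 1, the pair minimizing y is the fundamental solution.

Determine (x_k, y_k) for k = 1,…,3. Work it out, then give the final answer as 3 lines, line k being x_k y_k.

d=408: √d = [20; 5,40] (ℓ=2, even), read p_1/q_1
a_0=20:  p_0=20·1+0=20,  q_0=20·0+1=1
a_1=5:  p_1=5·20+1=101,  q_1=5·1+0=5
fundamental: x₁=101, y₁=5  (since 10201 − 408·25 = 1)
(101+5√408)^2 = 20401 + 1010√408
(101+5√408)^3 = 4120901 + 204015√408

101 5
20401 1010
4120901 204015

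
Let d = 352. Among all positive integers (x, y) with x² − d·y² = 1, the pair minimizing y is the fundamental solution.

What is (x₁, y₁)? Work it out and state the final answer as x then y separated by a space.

d=352: √d = [18; 1,3,5,9,5,3,1,36] (ℓ=8, even), read p_7/q_7
a_0=18:  p_0=18·1+0=18,  q_0=18·0+1=1
…
a_6=3:  p_6=3·18499+3621=59118,  q_6=3·986+193=3151
a_7=1:  p_7=1·59118+18499=77617,  q_7=1·3151+986=4137
fundamental: x₁=77617, y₁=4137  (since 6024398689 − 352·17114769 = 1)

77617 4137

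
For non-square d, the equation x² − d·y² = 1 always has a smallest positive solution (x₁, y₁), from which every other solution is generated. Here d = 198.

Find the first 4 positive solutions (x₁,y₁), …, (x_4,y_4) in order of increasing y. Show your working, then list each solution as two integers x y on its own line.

197 14
77617 5516
30580901 2173290
12048797377 856270744

√198 → a₀=14, period (14,28); ℓ=2 even so k=1
i=0: a=14 ⇒ p=14, q=1
i=1: a=14 ⇒ p=197, q=14
fundamental: x₁=197, y₁=14  (since 38809 − 198·196 = 1)
(x_2, y_2) = (197·197 + 198·14·14, 197·14 + 14·197) = (77617, 5516)
(x_3, y_3) = (197·77617 + 198·14·5516, 197·5516 + 14·77617) = (30580901, 2173290)
(x_4, y_4) = (197·30580901 + 198·14·2173290, 197·2173290 + 14·30580901) = (12048797377, 856270744)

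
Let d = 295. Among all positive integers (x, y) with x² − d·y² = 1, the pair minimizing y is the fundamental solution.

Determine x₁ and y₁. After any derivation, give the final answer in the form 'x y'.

2024999 117900

√295 → a₀=17, period (5,1,2,3,2,6,2,3,2,1,5,34); ℓ=12 even so k=11
k=0  a_k=17  p_k/q_k = 17/1
…
k=2  a_k=1  p_k/q_k = 103/6
k=3  a_k=2  p_k/q_k = 292/17
…
k=7  a_k=2  p_k/q_k = 31208/1817
…
k=10  a_k=1  p_k/q_k = 355517/20699
k=11  a_k=5  p_k/q_k = 2024999/117900
(x₁, y₁) = (2024999, 117900);  2024999² − 295·117900² = 1 ✓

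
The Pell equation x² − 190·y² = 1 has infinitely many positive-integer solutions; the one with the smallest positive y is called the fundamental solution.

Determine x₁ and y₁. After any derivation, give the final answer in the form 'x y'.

√190 → a₀=13, period (1,3,1,1,1,…,3,1,26); ℓ=14 even so k=13
i=0: a=13 ⇒ p=13, q=1
…
i=2: a=3 ⇒ p=55, q=4
i=3: a=1 ⇒ p=69, q=5
…
i=5: a=1 ⇒ p=193, q=14
…
i=7: a=2 ⇒ p=1213, q=88
…
i=9: a=1 ⇒ p=4149, q=301
i=10: a=1 ⇒ p=7085, q=514
i=11: a=1 ⇒ p=11234, q=815
i=12: a=3 ⇒ p=40787, q=2959
i=13: a=1 ⇒ p=52021, q=3774
(x₁, y₁) = (52021, 3774);  52021² − 190·3774² = 1 ✓

52021 3774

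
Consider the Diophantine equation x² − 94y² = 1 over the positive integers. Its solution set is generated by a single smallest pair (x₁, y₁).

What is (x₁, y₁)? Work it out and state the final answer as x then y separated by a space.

2143295 221064

[9; 1,2,3,1,1,…,2,1,18] for √94; ℓ=16 ⇒ convergent index 15
a_0=9:  p_0=9·1+0=9,  q_0=9·0+1=1
a_1=1:  p_1=1·9+1=10,  q_1=1·1+0=1
a_2=2:  p_2=2·10+9=29,  q_2=2·1+1=3
a_3=3:  p_3=3·29+10=97,  q_3=3·3+1=10
…
a_5=1:  p_5=1·126+97=223,  q_5=1·13+10=23
…
a_7=1:  p_7=1·1241+223=1464,  q_7=1·128+23=151
…
a_9=1:  p_9=1·12953+1464=14417,  q_9=1·1336+151=1487
a_10=5:  p_10=5·14417+12953=85038,  q_10=5·1487+1336=8771
a_11=1:  p_11=1·85038+14417=99455,  q_11=1·8771+1487=10258
a_12=1:  p_12=1·99455+85038=184493,  q_12=1·10258+8771=19029
a_13=3:  p_13=3·184493+99455=652934,  q_13=3·19029+10258=67345
a_14=2:  p_14=2·652934+184493=1490361,  q_14=2·67345+19029=153719
a_15=1:  p_15=1·1490361+652934=2143295,  q_15=1·153719+67345=221064
fundamental: x₁=2143295, y₁=221064  (since 4593713457025 − 94·48869292096 = 1)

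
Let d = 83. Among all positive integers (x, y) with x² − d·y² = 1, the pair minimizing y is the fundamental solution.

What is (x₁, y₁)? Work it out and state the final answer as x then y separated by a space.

82 9

√83 = [9; 9,18, …], period ℓ=2 (even) → k=1
k=0  a_k=9  p_k/q_k = 9/1
k=1  a_k=9  p_k/q_k = 82/9
→ (82, 9).  Check: 82²=6724, 83·9²=6723, difference 1.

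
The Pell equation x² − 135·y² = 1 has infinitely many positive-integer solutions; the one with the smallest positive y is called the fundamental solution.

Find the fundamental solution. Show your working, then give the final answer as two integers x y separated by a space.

244 21

√135 = [11; 1,1,1,1,1,1,1,22, …], period ℓ=8 (even) → k=7
k=0  a_k=11  p_k/q_k = 11/1
k=1  a_k=1  p_k/q_k = 12/1
…
k=6  a_k=1  p_k/q_k = 151/13
k=7  a_k=1  p_k/q_k = 244/21
(x₁, y₁) = (244, 21);  244² − 135·21² = 1 ✓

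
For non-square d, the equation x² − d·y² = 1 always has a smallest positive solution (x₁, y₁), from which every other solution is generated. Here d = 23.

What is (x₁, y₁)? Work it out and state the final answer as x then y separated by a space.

√23 → a₀=4, period (1,3,1,8); ℓ=4 even so k=3
k=0  a_k=4  p_k/q_k = 4/1
…
k=2  a_k=3  p_k/q_k = 19/4
k=3  a_k=1  p_k/q_k = 24/5
(x₁, y₁) = (24, 5);  24² − 23·5² = 1 ✓

24 5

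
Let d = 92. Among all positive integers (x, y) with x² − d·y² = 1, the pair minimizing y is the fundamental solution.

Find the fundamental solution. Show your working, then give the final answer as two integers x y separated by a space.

1151 120

√92 = [9; 1,1,2,4,2,1,1,18, …], period ℓ=8 (even) → k=7
k=0  a_k=9  p_k/q_k = 9/1
…
k=6  a_k=1  p_k/q_k = 681/71
k=7  a_k=1  p_k/q_k = 1151/120
(x₁, y₁) = (1151, 120);  1151² − 92·120² = 1 ✓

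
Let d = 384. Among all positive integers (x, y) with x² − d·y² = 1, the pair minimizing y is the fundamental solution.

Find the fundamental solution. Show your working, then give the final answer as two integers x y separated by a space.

√384 → a₀=19, period (1,1,2,9,2,1,1,38); ℓ=8 even so k=7
i=0: a=19 ⇒ p=19, q=1
…
i=2: a=1 ⇒ p=39, q=2
i=3: a=2 ⇒ p=98, q=5
…
i=6: a=1 ⇒ p=2861, q=146
i=7: a=1 ⇒ p=4801, q=245
(x₁, y₁) = (4801, 245);  4801² − 384·245² = 1 ✓

4801 245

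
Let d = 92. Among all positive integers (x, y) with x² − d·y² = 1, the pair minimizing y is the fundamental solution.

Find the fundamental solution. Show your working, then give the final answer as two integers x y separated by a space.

√92 = [9; 1,1,2,4,2,1,1,18, …], period ℓ=8 (even) → k=7
k=0  a_k=9  p_k/q_k = 9/1
…
k=2  a_k=1  p_k/q_k = 19/2
k=3  a_k=2  p_k/q_k = 48/5
…
k=6  a_k=1  p_k/q_k = 681/71
k=7  a_k=1  p_k/q_k = 1151/120
fundamental: x₁=1151, y₁=120  (since 1324801 − 92·14400 = 1)

1151 120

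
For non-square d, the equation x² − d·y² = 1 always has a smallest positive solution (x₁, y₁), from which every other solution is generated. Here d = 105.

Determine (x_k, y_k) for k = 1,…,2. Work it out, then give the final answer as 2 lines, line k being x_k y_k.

√105 = [10; 4,20, …], period ℓ=2 (even) → k=1
step 0: (10, 1)  from 10·(1,0) + (0,1)
step 1: (41, 4)  from 4·(10,1) + (1,0)
(x₁, y₁) = (41, 4);  41² − 105·4² = 1 ✓
(41+4√105)^2 = 3361 + 328√105

41 4
3361 328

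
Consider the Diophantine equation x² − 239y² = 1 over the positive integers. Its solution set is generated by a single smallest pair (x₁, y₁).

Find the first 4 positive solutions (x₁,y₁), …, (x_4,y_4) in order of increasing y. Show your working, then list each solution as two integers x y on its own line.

d=239: √d = [15; 2,5,1,2,4,15,4,2,1,5,2,30] (ℓ=12, even), read p_11/q_11
k=0  a_k=15  p_k/q_k = 15/1
k=1  a_k=2  p_k/q_k = 31/2
…
k=3  a_k=1  p_k/q_k = 201/13
k=4  a_k=2  p_k/q_k = 572/37
…
k=6  a_k=15  p_k/q_k = 37907/2452
k=7  a_k=4  p_k/q_k = 154117/9969
k=8  a_k=2  p_k/q_k = 346141/22390
k=9  a_k=1  p_k/q_k = 500258/32359
k=10  a_k=5  p_k/q_k = 2847431/184185
k=11  a_k=2  p_k/q_k = 6195120/400729
(x₁, y₁) = (6195120, 400729);  6195120² − 239·400729² = 1 ✓
(6195120+400729√239)^2 = 76759023628799 + 4965128484960√239
(6195120+400729√239)^3 = 951062724926484326640 + 61519133559490389671√239
(6195120+400729√239)^4 = 11783895416893046404284364801 + 762236829394135240588726080√239

6195120 400729
76759023628799 4965128484960
951062724926484326640 61519133559490389671
11783895416893046404284364801 762236829394135240588726080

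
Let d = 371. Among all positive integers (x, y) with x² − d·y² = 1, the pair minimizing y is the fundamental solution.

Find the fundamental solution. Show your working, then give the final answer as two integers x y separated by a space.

1695 88

√371 → a₀=19, period (3,1,4,1,3,38); ℓ=6 even so k=5
k=0  a_k=19  p_k/q_k = 19/1
k=1  a_k=3  p_k/q_k = 58/3
k=2  a_k=1  p_k/q_k = 77/4
k=3  a_k=4  p_k/q_k = 366/19
k=4  a_k=1  p_k/q_k = 443/23
k=5  a_k=3  p_k/q_k = 1695/88
(x₁, y₁) = (1695, 88);  1695² − 371·88² = 1 ✓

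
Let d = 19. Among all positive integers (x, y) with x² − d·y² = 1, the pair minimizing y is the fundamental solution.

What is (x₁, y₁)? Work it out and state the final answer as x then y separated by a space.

170 39

√19 → a₀=4, period (2,1,3,1,2,8); ℓ=6 even so k=5
i=0: a=4 ⇒ p=4, q=1
i=1: a=2 ⇒ p=9, q=2
i=2: a=1 ⇒ p=13, q=3
i=3: a=3 ⇒ p=48, q=11
i=4: a=1 ⇒ p=61, q=14
i=5: a=2 ⇒ p=170, q=39
fundamental: x₁=170, y₁=39  (since 28900 − 19·1521 = 1)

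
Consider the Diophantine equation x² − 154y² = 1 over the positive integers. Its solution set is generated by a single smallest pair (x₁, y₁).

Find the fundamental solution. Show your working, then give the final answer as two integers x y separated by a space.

21295 1716

[12; 2,2,3,1,2,1,3,2,2,24] for √154; ℓ=10 ⇒ convergent index 9
k=0  a_k=12  p_k/q_k = 12/1
…
k=5  a_k=2  p_k/q_k = 757/61
k=6  a_k=1  p_k/q_k = 1030/83
…
k=8  a_k=2  p_k/q_k = 8724/703
k=9  a_k=2  p_k/q_k = 21295/1716
→ (21295, 1716).  Check: 21295²=453477025, 154·1716²=453477024, difference 1.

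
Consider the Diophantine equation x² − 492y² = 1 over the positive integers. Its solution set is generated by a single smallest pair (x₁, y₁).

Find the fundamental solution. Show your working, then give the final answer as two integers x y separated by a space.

29767 1342

d=492: √d = [22; 5,1,1,10,1,1,5,44] (ℓ=8, even), read p_7/q_7
step 0: (22, 1)  from 22·(1,0) + (0,1)
step 1: (111, 5)  from 5·(22,1) + (1,0)
…
step 4: (2573, 116)  from 10·(244,11) + (133,6)
…
step 6: (5390, 243)  from 1·(2817,127) + (2573,116)
step 7: (29767, 1342)  from 5·(5390,243) + (2817,127)
fundamental: x₁=29767, y₁=1342  (since 886074289 − 492·1800964 = 1)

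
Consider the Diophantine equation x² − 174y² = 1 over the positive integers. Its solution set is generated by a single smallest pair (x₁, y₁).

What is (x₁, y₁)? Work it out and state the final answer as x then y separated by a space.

1451 110

d=174: √d = [13; 5,4,5,26] (ℓ=4, even), read p_3/q_3
a_0=13:  p_0=13·1+0=13,  q_0=13·0+1=1
a_1=5:  p_1=5·13+1=66,  q_1=5·1+0=5
a_2=4:  p_2=4·66+13=277,  q_2=4·5+1=21
a_3=5:  p_3=5·277+66=1451,  q_3=5·21+5=110
→ (1451, 110).  Check: 1451²=2105401, 174·110²=2105400, difference 1.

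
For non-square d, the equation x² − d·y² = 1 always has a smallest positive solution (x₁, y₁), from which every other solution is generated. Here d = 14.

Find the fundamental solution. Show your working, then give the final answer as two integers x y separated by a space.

15 4

√14 = [3; 1,2,1,6, …], period ℓ=4 (even) → k=3
k=0  a_k=3  p_k/q_k = 3/1
k=1  a_k=1  p_k/q_k = 4/1
k=2  a_k=2  p_k/q_k = 11/3
k=3  a_k=1  p_k/q_k = 15/4
(x₁, y₁) = (15, 4);  15² − 14·4² = 1 ✓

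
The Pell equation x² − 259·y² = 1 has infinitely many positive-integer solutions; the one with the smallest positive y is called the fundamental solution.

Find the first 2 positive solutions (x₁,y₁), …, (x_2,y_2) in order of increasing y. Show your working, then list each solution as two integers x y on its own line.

√259 = [16; 10,1,2,3,4,3,2,1,10,32, …], period ℓ=10 (even) → k=9
step 0: (16, 1)  from 16·(1,0) + (0,1)
…
step 3: (515, 32)  from 2·(177,11) + (161,10)
…
step 7: (55265, 3434)  from 2·(23931,1487) + (7403,460)
step 8: (79196, 4921)  from 1·(55265,3434) + (23931,1487)
step 9: (847225, 52644)  from 10·(79196,4921) + (55265,3434)
fundamental: x₁=847225, y₁=52644  (since 717790200625 − 259·2771390736 = 1)
k=2:  x_2 = 847225·847225+259·52644·52644 = 1435580401249,  y_2 = 847225·52644+52644·847225 = 89202625800

847225 52644
1435580401249 89202625800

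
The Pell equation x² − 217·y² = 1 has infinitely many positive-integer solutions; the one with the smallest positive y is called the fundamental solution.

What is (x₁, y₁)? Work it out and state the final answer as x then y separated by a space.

[14; 1,2,1,2,1,…,2,1,28] for √217; ℓ=16 ⇒ convergent index 15
k=0  a_k=14  p_k/q_k = 14/1
k=1  a_k=1  p_k/q_k = 15/1
…
k=3  a_k=1  p_k/q_k = 59/4
k=4  a_k=2  p_k/q_k = 162/11
k=5  a_k=1  p_k/q_k = 221/15
…
k=9  a_k=9  p_k/q_k = 139163/9447
k=10  a_k=1  p_k/q_k = 154218/10469
k=11  a_k=1  p_k/q_k = 293381/19916
k=12  a_k=2  p_k/q_k = 740980/50301
k=13  a_k=1  p_k/q_k = 1034361/70217
k=14  a_k=2  p_k/q_k = 2809702/190735
k=15  a_k=1  p_k/q_k = 3844063/260952
→ (3844063, 260952).  Check: 3844063²=14776820347969, 217·260952²=14776820347968, difference 1.

3844063 260952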